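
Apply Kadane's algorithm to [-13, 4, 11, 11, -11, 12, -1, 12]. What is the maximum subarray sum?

Using Kadane's algorithm on [-13, 4, 11, 11, -11, 12, -1, 12]:

Scanning through the array:
Position 1 (value 4): max_ending_here = 4, max_so_far = 4
Position 2 (value 11): max_ending_here = 15, max_so_far = 15
Position 3 (value 11): max_ending_here = 26, max_so_far = 26
Position 4 (value -11): max_ending_here = 15, max_so_far = 26
Position 5 (value 12): max_ending_here = 27, max_so_far = 27
Position 6 (value -1): max_ending_here = 26, max_so_far = 27
Position 7 (value 12): max_ending_here = 38, max_so_far = 38

Maximum subarray: [4, 11, 11, -11, 12, -1, 12]
Maximum sum: 38

The maximum subarray is [4, 11, 11, -11, 12, -1, 12] with sum 38. This subarray runs from index 1 to index 7.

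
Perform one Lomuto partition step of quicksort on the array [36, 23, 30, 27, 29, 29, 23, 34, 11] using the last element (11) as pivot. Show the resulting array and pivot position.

Lomuto partition with pivot = 11:

Initial array: [36, 23, 30, 27, 29, 29, 23, 34, 11]

arr[0]=36 > 11: no swap
arr[1]=23 > 11: no swap
arr[2]=30 > 11: no swap
arr[3]=27 > 11: no swap
arr[4]=29 > 11: no swap
arr[5]=29 > 11: no swap
arr[6]=23 > 11: no swap
arr[7]=34 > 11: no swap

Place pivot at position 0: [11, 23, 30, 27, 29, 29, 23, 34, 36]
Pivot position: 0

After partitioning with pivot 11, the array becomes [11, 23, 30, 27, 29, 29, 23, 34, 36]. The pivot is placed at index 0. All elements to the left of the pivot are <= 11, and all elements to the right are > 11.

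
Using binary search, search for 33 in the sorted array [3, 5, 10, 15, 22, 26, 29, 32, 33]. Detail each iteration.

Binary search for 33 in [3, 5, 10, 15, 22, 26, 29, 32, 33]:

lo=0, hi=8, mid=4, arr[mid]=22 -> 22 < 33, search right half
lo=5, hi=8, mid=6, arr[mid]=29 -> 29 < 33, search right half
lo=7, hi=8, mid=7, arr[mid]=32 -> 32 < 33, search right half
lo=8, hi=8, mid=8, arr[mid]=33 -> Found target at index 8!

Binary search finds 33 at index 8 after 4 comparisons. The search repeatedly halves the search space by comparing with the middle element.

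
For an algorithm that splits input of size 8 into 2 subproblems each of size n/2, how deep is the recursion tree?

For divide and conquer with division factor 2:

Problem sizes at each level:
Level 0: 8
Level 1: 4
Level 2: 2
Level 3: 1

The root is level 0 and the size-1 base case is level 3 (the tree spans levels 0 through 3, i.e. 4 levels counting the root), so the depth is the number of divisions: log_2(8) = 3

The recursion tree depth is log_2(8) = 3. At each level, the problem size is divided by 2, so it takes 3 divisions to reduce to a base case of size 1. The algorithm makes 2 recursive calls at each level.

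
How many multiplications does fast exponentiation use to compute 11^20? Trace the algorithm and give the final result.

Computing 11^20 by squaring (build up from 11^1; each line after the first costs one multiplication):

11^1 = 11
11^2 = (11^1)^2 = 11^2 = 121
11^4 = (11^2)^2 = 121^2 = 14641
11^5 = 11 * 11^4 = 11 * 14641 = 161051
11^10 = (11^5)^2 = 161051^2 = 25937424601
11^20 = (11^10)^2 = 25937424601^2 = 672749994932560009201

Result: 672749994932560009201
Multiplications needed: 5 (5 lines after 11^1)

11^20 = 672749994932560009201. Using exponentiation by squaring, this requires 5 multiplications. The key idea: if the exponent is even, square the half-power; if odd, multiply by the base once.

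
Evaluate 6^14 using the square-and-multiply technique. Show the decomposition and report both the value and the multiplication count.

Computing 6^14 by squaring (build up from 6^1; each line after the first costs one multiplication):

6^1 = 6
6^2 = (6^1)^2 = 6^2 = 36
6^3 = 6 * 6^2 = 6 * 36 = 216
6^6 = (6^3)^2 = 216^2 = 46656
6^7 = 6 * 6^6 = 6 * 46656 = 279936
6^14 = (6^7)^2 = 279936^2 = 78364164096

Result: 78364164096
Multiplications needed: 5 (5 lines after 6^1)

6^14 = 78364164096. Using exponentiation by squaring, this requires 5 multiplications. The key idea: if the exponent is even, square the half-power; if odd, multiply by the base once.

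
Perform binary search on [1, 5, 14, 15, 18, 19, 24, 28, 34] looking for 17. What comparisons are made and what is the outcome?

Binary search for 17 in [1, 5, 14, 15, 18, 19, 24, 28, 34]:

lo=0, hi=8, mid=4, arr[mid]=18 -> 18 > 17, search left half
lo=0, hi=3, mid=1, arr[mid]=5 -> 5 < 17, search right half
lo=2, hi=3, mid=2, arr[mid]=14 -> 14 < 17, search right half
lo=3, hi=3, mid=3, arr[mid]=15 -> 15 < 17, search right half
lo=4 > hi=3, target 17 not found

Binary search determines that 17 is not in the array after 4 comparisons. The search space was exhausted without finding the target.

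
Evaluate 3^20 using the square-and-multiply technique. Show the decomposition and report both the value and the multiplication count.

Computing 3^20 by squaring (build up from 3^1; each line after the first costs one multiplication):

3^1 = 3
3^2 = (3^1)^2 = 3^2 = 9
3^4 = (3^2)^2 = 9^2 = 81
3^5 = 3 * 3^4 = 3 * 81 = 243
3^10 = (3^5)^2 = 243^2 = 59049
3^20 = (3^10)^2 = 59049^2 = 3486784401

Result: 3486784401
Multiplications needed: 5 (5 lines after 3^1)

3^20 = 3486784401. Using exponentiation by squaring, this requires 5 multiplications. The key idea: if the exponent is even, square the half-power; if odd, multiply by the base once.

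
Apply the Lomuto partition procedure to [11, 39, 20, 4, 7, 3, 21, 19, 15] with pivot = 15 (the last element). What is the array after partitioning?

Lomuto partition with pivot = 15:

Initial array: [11, 39, 20, 4, 7, 3, 21, 19, 15]

arr[0]=11 <= 15: swap with position 0, array becomes [11, 39, 20, 4, 7, 3, 21, 19, 15]
arr[1]=39 > 15: no swap
arr[2]=20 > 15: no swap
arr[3]=4 <= 15: swap with position 1, array becomes [11, 4, 20, 39, 7, 3, 21, 19, 15]
arr[4]=7 <= 15: swap with position 2, array becomes [11, 4, 7, 39, 20, 3, 21, 19, 15]
arr[5]=3 <= 15: swap with position 3, array becomes [11, 4, 7, 3, 20, 39, 21, 19, 15]
arr[6]=21 > 15: no swap
arr[7]=19 > 15: no swap

Place pivot at position 4: [11, 4, 7, 3, 15, 39, 21, 19, 20]
Pivot position: 4

After partitioning with pivot 15, the array becomes [11, 4, 7, 3, 15, 39, 21, 19, 20]. The pivot is placed at index 4. All elements to the left of the pivot are <= 15, and all elements to the right are > 15.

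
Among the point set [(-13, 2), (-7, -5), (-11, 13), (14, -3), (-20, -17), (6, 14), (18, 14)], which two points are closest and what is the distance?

Computing all pairwise distances among 7 points:

d((-13, 2), (-7, -5)) = 9.2195 <-- minimum
d((-13, 2), (-11, 13)) = 11.1803
d((-13, 2), (14, -3)) = 27.4591
d((-13, 2), (-20, -17)) = 20.2485
d((-13, 2), (6, 14)) = 22.4722
d((-13, 2), (18, 14)) = 33.2415
d((-7, -5), (-11, 13)) = 18.4391
d((-7, -5), (14, -3)) = 21.095
d((-7, -5), (-20, -17)) = 17.6918
d((-7, -5), (6, 14)) = 23.0217
d((-7, -5), (18, 14)) = 31.4006
d((-11, 13), (14, -3)) = 29.6816
d((-11, 13), (-20, -17)) = 31.3209
d((-11, 13), (6, 14)) = 17.0294
d((-11, 13), (18, 14)) = 29.0172
d((14, -3), (-20, -17)) = 36.7696
d((14, -3), (6, 14)) = 18.7883
d((14, -3), (18, 14)) = 17.4642
d((-20, -17), (6, 14)) = 40.4599
d((-20, -17), (18, 14)) = 49.0408
d((6, 14), (18, 14)) = 12.0

Closest pair: (-13, 2) and (-7, -5) with distance 9.2195

The closest pair is (-13, 2) and (-7, -5) with Euclidean distance 9.2195. For 7 points, brute-force pairwise comparison is shown above. For large n, the divide-and-conquer algorithm (sort by x, recurse on halves, check the dividing strip) achieves O(n log n).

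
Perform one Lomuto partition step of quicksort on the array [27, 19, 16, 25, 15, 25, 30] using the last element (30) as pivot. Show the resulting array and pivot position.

Lomuto partition with pivot = 30:

Initial array: [27, 19, 16, 25, 15, 25, 30]

arr[0]=27 <= 30: swap with position 0, array becomes [27, 19, 16, 25, 15, 25, 30]
arr[1]=19 <= 30: swap with position 1, array becomes [27, 19, 16, 25, 15, 25, 30]
arr[2]=16 <= 30: swap with position 2, array becomes [27, 19, 16, 25, 15, 25, 30]
arr[3]=25 <= 30: swap with position 3, array becomes [27, 19, 16, 25, 15, 25, 30]
arr[4]=15 <= 30: swap with position 4, array becomes [27, 19, 16, 25, 15, 25, 30]
arr[5]=25 <= 30: swap with position 5, array becomes [27, 19, 16, 25, 15, 25, 30]

Place pivot at position 6: [27, 19, 16, 25, 15, 25, 30]
Pivot position: 6

After partitioning with pivot 30, the array becomes [27, 19, 16, 25, 15, 25, 30]. The pivot is placed at index 6. All elements to the left of the pivot are <= 30, and all elements to the right are > 30.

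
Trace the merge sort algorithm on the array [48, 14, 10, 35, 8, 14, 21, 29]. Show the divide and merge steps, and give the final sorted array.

Merge sort trace:

Split: [48, 14, 10, 35, 8, 14, 21, 29] -> [48, 14, 10, 35] and [8, 14, 21, 29]
  Split: [48, 14, 10, 35] -> [48, 14] and [10, 35]
    Split: [48, 14] -> [48] and [14]
    Merge: [48] + [14] -> [14, 48]
    Split: [10, 35] -> [10] and [35]
    Merge: [10] + [35] -> [10, 35]
  Merge: [14, 48] + [10, 35] -> [10, 14, 35, 48]
  Split: [8, 14, 21, 29] -> [8, 14] and [21, 29]
    Split: [8, 14] -> [8] and [14]
    Merge: [8] + [14] -> [8, 14]
    Split: [21, 29] -> [21] and [29]
    Merge: [21] + [29] -> [21, 29]
  Merge: [8, 14] + [21, 29] -> [8, 14, 21, 29]
Merge: [10, 14, 35, 48] + [8, 14, 21, 29] -> [8, 10, 14, 14, 21, 29, 35, 48]

Final sorted array: [8, 10, 14, 14, 21, 29, 35, 48]

The merge sort proceeds by recursively splitting the array and merging sorted halves.
After all merges, the sorted array is [8, 10, 14, 14, 21, 29, 35, 48].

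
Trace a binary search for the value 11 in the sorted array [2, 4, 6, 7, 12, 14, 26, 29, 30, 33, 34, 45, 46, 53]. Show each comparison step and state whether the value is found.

Binary search for 11 in [2, 4, 6, 7, 12, 14, 26, 29, 30, 33, 34, 45, 46, 53]:

lo=0, hi=13, mid=6, arr[mid]=26 -> 26 > 11, search left half
lo=0, hi=5, mid=2, arr[mid]=6 -> 6 < 11, search right half
lo=3, hi=5, mid=4, arr[mid]=12 -> 12 > 11, search left half
lo=3, hi=3, mid=3, arr[mid]=7 -> 7 < 11, search right half
lo=4 > hi=3, target 11 not found

Binary search determines that 11 is not in the array after 4 comparisons. The search space was exhausted without finding the target.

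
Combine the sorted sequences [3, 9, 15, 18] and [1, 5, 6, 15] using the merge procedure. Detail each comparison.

Merging process:

Compare 3 vs 1: take 1 from right. Merged: [1]
Compare 3 vs 5: take 3 from left. Merged: [1, 3]
Compare 9 vs 5: take 5 from right. Merged: [1, 3, 5]
Compare 9 vs 6: take 6 from right. Merged: [1, 3, 5, 6]
Compare 9 vs 15: take 9 from left. Merged: [1, 3, 5, 6, 9]
Compare 15 vs 15: take 15 from left. Merged: [1, 3, 5, 6, 9, 15]
Compare 18 vs 15: take 15 from right. Merged: [1, 3, 5, 6, 9, 15, 15]
Append remaining from left: [18]. Merged: [1, 3, 5, 6, 9, 15, 15, 18]

Final merged array: [1, 3, 5, 6, 9, 15, 15, 18]
Total comparisons: 7

The merged array is [1, 3, 5, 6, 9, 15, 15, 18], requiring 7 comparisons. The merge step runs in O(n) time where n is the total number of elements.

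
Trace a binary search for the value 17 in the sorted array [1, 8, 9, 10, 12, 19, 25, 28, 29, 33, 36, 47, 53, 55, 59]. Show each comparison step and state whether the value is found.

Binary search for 17 in [1, 8, 9, 10, 12, 19, 25, 28, 29, 33, 36, 47, 53, 55, 59]:

lo=0, hi=14, mid=7, arr[mid]=28 -> 28 > 17, search left half
lo=0, hi=6, mid=3, arr[mid]=10 -> 10 < 17, search right half
lo=4, hi=6, mid=5, arr[mid]=19 -> 19 > 17, search left half
lo=4, hi=4, mid=4, arr[mid]=12 -> 12 < 17, search right half
lo=5 > hi=4, target 17 not found

Binary search determines that 17 is not in the array after 4 comparisons. The search space was exhausted without finding the target.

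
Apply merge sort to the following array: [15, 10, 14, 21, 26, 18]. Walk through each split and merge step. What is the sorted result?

Merge sort trace:

Split: [15, 10, 14, 21, 26, 18] -> [15, 10, 14] and [21, 26, 18]
  Split: [15, 10, 14] -> [15] and [10, 14]
    Split: [10, 14] -> [10] and [14]
    Merge: [10] + [14] -> [10, 14]
  Merge: [15] + [10, 14] -> [10, 14, 15]
  Split: [21, 26, 18] -> [21] and [26, 18]
    Split: [26, 18] -> [26] and [18]
    Merge: [26] + [18] -> [18, 26]
  Merge: [21] + [18, 26] -> [18, 21, 26]
Merge: [10, 14, 15] + [18, 21, 26] -> [10, 14, 15, 18, 21, 26]

Final sorted array: [10, 14, 15, 18, 21, 26]

The merge sort proceeds by recursively splitting the array and merging sorted halves.
After all merges, the sorted array is [10, 14, 15, 18, 21, 26].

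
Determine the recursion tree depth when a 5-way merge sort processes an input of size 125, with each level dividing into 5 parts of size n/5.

For divide and conquer with division factor 5:

Problem sizes at each level:
Level 0: 125
Level 1: 25
Level 2: 5
Level 3: 1

The root is level 0 and the size-1 base case is level 3 (the tree spans levels 0 through 3, i.e. 4 levels counting the root), so the depth is the number of divisions: log_5(125) = 3

The recursion tree depth is log_5(125) = 3. At each level, the problem size is divided by 5, so it takes 3 divisions to reduce to a base case of size 1. The algorithm makes 5 recursive calls at each level.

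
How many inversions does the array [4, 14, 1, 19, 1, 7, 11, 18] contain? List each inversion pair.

Finding inversions in [4, 14, 1, 19, 1, 7, 11, 18]:

(0, 2): arr[0]=4 > arr[2]=1
(0, 4): arr[0]=4 > arr[4]=1
(1, 2): arr[1]=14 > arr[2]=1
(1, 4): arr[1]=14 > arr[4]=1
(1, 5): arr[1]=14 > arr[5]=7
(1, 6): arr[1]=14 > arr[6]=11
(3, 4): arr[3]=19 > arr[4]=1
(3, 5): arr[3]=19 > arr[5]=7
(3, 6): arr[3]=19 > arr[6]=11
(3, 7): arr[3]=19 > arr[7]=18

Total inversions: 10

The array has 10 inversion(s): (0,2), (0,4), (1,2), (1,4), (1,5), (1,6), (3,4), (3,5), (3,6), (3,7). Each pair (i,j) satisfies i < j and arr[i] > arr[j].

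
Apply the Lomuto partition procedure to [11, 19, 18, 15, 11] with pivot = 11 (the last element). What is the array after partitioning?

Lomuto partition with pivot = 11:

Initial array: [11, 19, 18, 15, 11]

arr[0]=11 <= 11: swap with position 0, array becomes [11, 19, 18, 15, 11]
arr[1]=19 > 11: no swap
arr[2]=18 > 11: no swap
arr[3]=15 > 11: no swap

Place pivot at position 1: [11, 11, 18, 15, 19]
Pivot position: 1

After partitioning with pivot 11, the array becomes [11, 11, 18, 15, 19]. The pivot is placed at index 1. All elements to the left of the pivot are <= 11, and all elements to the right are > 11.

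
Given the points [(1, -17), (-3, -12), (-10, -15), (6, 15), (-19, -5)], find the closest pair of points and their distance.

Computing all pairwise distances among 5 points:

d((1, -17), (-3, -12)) = 6.4031 <-- minimum
d((1, -17), (-10, -15)) = 11.1803
d((1, -17), (6, 15)) = 32.3883
d((1, -17), (-19, -5)) = 23.3238
d((-3, -12), (-10, -15)) = 7.6158
d((-3, -12), (6, 15)) = 28.4605
d((-3, -12), (-19, -5)) = 17.4642
d((-10, -15), (6, 15)) = 34.0
d((-10, -15), (-19, -5)) = 13.4536
d((6, 15), (-19, -5)) = 32.0156

Closest pair: (1, -17) and (-3, -12) with distance 6.4031

The closest pair is (1, -17) and (-3, -12) with Euclidean distance 6.4031. For 5 points, brute-force pairwise comparison is shown above. For large n, the divide-and-conquer algorithm (sort by x, recurse on halves, check the dividing strip) achieves O(n log n).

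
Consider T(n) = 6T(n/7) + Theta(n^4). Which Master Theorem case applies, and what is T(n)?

Master Theorem for T(n) = 6T(n/7) + O(n^4):

a = 6, b = 7, c = 4
log_b(a) = log_7(6) = 0.9208

Case 3: c = 4 > log_7(6) = 0.9208
T(n) = O(n^4) = O(n^4)

For T(n) = 6T(n/7) + O(n^4): log_7(6) = 0.9208. This is Case 3 of the Master Theorem (c > log_b(a), work dominated by root), giving O(n^4).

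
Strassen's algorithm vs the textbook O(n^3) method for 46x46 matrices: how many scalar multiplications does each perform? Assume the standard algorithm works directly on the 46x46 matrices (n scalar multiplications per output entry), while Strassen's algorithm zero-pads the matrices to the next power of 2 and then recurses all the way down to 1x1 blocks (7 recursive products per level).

Matrix multiplication for 46x46 matrices:

Strassen's algorithm requires power-of-2 dimensions. Pad 46x46 to 64x64 (next power of 2).

Standard algorithm: 46^3 = 97336 multiplications
Strassen's algorithm: 7^(log2(64)) = 7^6 = 117649 multiplications
Difference: 97336 - 117649 = -20313 (Strassen uses MORE here due to padding overhead — for small or just-over-power-of-2 n, padding can outweigh the per-level savings)

Standard: 97336 multiplications (46^3). Strassen: 117649 multiplications (7^6, after padding to 64x64). Strassen reduces 8 recursive multiplications to 7 at each level.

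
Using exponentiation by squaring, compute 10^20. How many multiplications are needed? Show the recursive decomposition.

Computing 10^20 by squaring (build up from 10^1; each line after the first costs one multiplication):

10^1 = 10
10^2 = (10^1)^2 = 10^2 = 100
10^4 = (10^2)^2 = 100^2 = 10000
10^5 = 10 * 10^4 = 10 * 10000 = 100000
10^10 = (10^5)^2 = 100000^2 = 10000000000
10^20 = (10^10)^2 = 10000000000^2 = 100000000000000000000

Result: 100000000000000000000
Multiplications needed: 5 (5 lines after 10^1)

10^20 = 100000000000000000000. Using exponentiation by squaring, this requires 5 multiplications. The key idea: if the exponent is even, square the half-power; if odd, multiply by the base once.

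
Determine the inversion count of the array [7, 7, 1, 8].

Finding inversions in [7, 7, 1, 8]:

(0, 2): arr[0]=7 > arr[2]=1
(1, 2): arr[1]=7 > arr[2]=1

Total inversions: 2

The array has 2 inversion(s): (0,2), (1,2). Each pair (i,j) satisfies i < j and arr[i] > arr[j].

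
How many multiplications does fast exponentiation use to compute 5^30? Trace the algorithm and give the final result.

Computing 5^30 by squaring (build up from 5^1; each line after the first costs one multiplication):

5^1 = 5
5^2 = (5^1)^2 = 5^2 = 25
5^3 = 5 * 5^2 = 5 * 25 = 125
5^6 = (5^3)^2 = 125^2 = 15625
5^7 = 5 * 5^6 = 5 * 15625 = 78125
5^14 = (5^7)^2 = 78125^2 = 6103515625
5^15 = 5 * 5^14 = 5 * 6103515625 = 30517578125
5^30 = (5^15)^2 = 30517578125^2 = 931322574615478515625

Result: 931322574615478515625
Multiplications needed: 7 (7 lines after 5^1)

5^30 = 931322574615478515625. Using exponentiation by squaring, this requires 7 multiplications. The key idea: if the exponent is even, square the half-power; if odd, multiply by the base once.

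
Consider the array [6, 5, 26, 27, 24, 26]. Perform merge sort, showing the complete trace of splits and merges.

Merge sort trace:

Split: [6, 5, 26, 27, 24, 26] -> [6, 5, 26] and [27, 24, 26]
  Split: [6, 5, 26] -> [6] and [5, 26]
    Split: [5, 26] -> [5] and [26]
    Merge: [5] + [26] -> [5, 26]
  Merge: [6] + [5, 26] -> [5, 6, 26]
  Split: [27, 24, 26] -> [27] and [24, 26]
    Split: [24, 26] -> [24] and [26]
    Merge: [24] + [26] -> [24, 26]
  Merge: [27] + [24, 26] -> [24, 26, 27]
Merge: [5, 6, 26] + [24, 26, 27] -> [5, 6, 24, 26, 26, 27]

Final sorted array: [5, 6, 24, 26, 26, 27]

The merge sort proceeds by recursively splitting the array and merging sorted halves.
After all merges, the sorted array is [5, 6, 24, 26, 26, 27].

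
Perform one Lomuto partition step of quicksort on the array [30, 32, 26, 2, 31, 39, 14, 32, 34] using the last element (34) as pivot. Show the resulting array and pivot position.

Lomuto partition with pivot = 34:

Initial array: [30, 32, 26, 2, 31, 39, 14, 32, 34]

arr[0]=30 <= 34: swap with position 0, array becomes [30, 32, 26, 2, 31, 39, 14, 32, 34]
arr[1]=32 <= 34: swap with position 1, array becomes [30, 32, 26, 2, 31, 39, 14, 32, 34]
arr[2]=26 <= 34: swap with position 2, array becomes [30, 32, 26, 2, 31, 39, 14, 32, 34]
arr[3]=2 <= 34: swap with position 3, array becomes [30, 32, 26, 2, 31, 39, 14, 32, 34]
arr[4]=31 <= 34: swap with position 4, array becomes [30, 32, 26, 2, 31, 39, 14, 32, 34]
arr[5]=39 > 34: no swap
arr[6]=14 <= 34: swap with position 5, array becomes [30, 32, 26, 2, 31, 14, 39, 32, 34]
arr[7]=32 <= 34: swap with position 6, array becomes [30, 32, 26, 2, 31, 14, 32, 39, 34]

Place pivot at position 7: [30, 32, 26, 2, 31, 14, 32, 34, 39]
Pivot position: 7

After partitioning with pivot 34, the array becomes [30, 32, 26, 2, 31, 14, 32, 34, 39]. The pivot is placed at index 7. All elements to the left of the pivot are <= 34, and all elements to the right are > 34.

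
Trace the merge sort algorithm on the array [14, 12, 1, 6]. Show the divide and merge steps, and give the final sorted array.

Merge sort trace:

Split: [14, 12, 1, 6] -> [14, 12] and [1, 6]
  Split: [14, 12] -> [14] and [12]
  Merge: [14] + [12] -> [12, 14]
  Split: [1, 6] -> [1] and [6]
  Merge: [1] + [6] -> [1, 6]
Merge: [12, 14] + [1, 6] -> [1, 6, 12, 14]

Final sorted array: [1, 6, 12, 14]

The merge sort proceeds by recursively splitting the array and merging sorted halves.
After all merges, the sorted array is [1, 6, 12, 14].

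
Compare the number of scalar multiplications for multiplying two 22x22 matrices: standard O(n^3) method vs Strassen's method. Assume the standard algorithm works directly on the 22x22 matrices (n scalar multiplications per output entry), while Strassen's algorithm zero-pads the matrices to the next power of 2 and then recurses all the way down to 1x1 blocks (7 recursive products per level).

Matrix multiplication for 22x22 matrices:

Strassen's algorithm requires power-of-2 dimensions. Pad 22x22 to 32x32 (next power of 2).

Standard algorithm: 22^3 = 10648 multiplications
Strassen's algorithm: 7^(log2(32)) = 7^5 = 16807 multiplications
Difference: 10648 - 16807 = -6159 (Strassen uses MORE here due to padding overhead — for small or just-over-power-of-2 n, padding can outweigh the per-level savings)

Standard: 10648 multiplications (22^3). Strassen: 16807 multiplications (7^5, after padding to 32x32). Strassen reduces 8 recursive multiplications to 7 at each level.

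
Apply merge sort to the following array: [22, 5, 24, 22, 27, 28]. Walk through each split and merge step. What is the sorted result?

Merge sort trace:

Split: [22, 5, 24, 22, 27, 28] -> [22, 5, 24] and [22, 27, 28]
  Split: [22, 5, 24] -> [22] and [5, 24]
    Split: [5, 24] -> [5] and [24]
    Merge: [5] + [24] -> [5, 24]
  Merge: [22] + [5, 24] -> [5, 22, 24]
  Split: [22, 27, 28] -> [22] and [27, 28]
    Split: [27, 28] -> [27] and [28]
    Merge: [27] + [28] -> [27, 28]
  Merge: [22] + [27, 28] -> [22, 27, 28]
Merge: [5, 22, 24] + [22, 27, 28] -> [5, 22, 22, 24, 27, 28]

Final sorted array: [5, 22, 22, 24, 27, 28]

The merge sort proceeds by recursively splitting the array and merging sorted halves.
After all merges, the sorted array is [5, 22, 22, 24, 27, 28].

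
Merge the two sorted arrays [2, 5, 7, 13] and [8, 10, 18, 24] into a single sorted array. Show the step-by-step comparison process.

Merging process:

Compare 2 vs 8: take 2 from left. Merged: [2]
Compare 5 vs 8: take 5 from left. Merged: [2, 5]
Compare 7 vs 8: take 7 from left. Merged: [2, 5, 7]
Compare 13 vs 8: take 8 from right. Merged: [2, 5, 7, 8]
Compare 13 vs 10: take 10 from right. Merged: [2, 5, 7, 8, 10]
Compare 13 vs 18: take 13 from left. Merged: [2, 5, 7, 8, 10, 13]
Append remaining from right: [18, 24]. Merged: [2, 5, 7, 8, 10, 13, 18, 24]

Final merged array: [2, 5, 7, 8, 10, 13, 18, 24]
Total comparisons: 6

The merged array is [2, 5, 7, 8, 10, 13, 18, 24], requiring 6 comparisons. The merge step runs in O(n) time where n is the total number of elements.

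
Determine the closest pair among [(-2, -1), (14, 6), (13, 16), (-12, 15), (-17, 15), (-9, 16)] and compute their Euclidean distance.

Computing all pairwise distances among 6 points:

d((-2, -1), (14, 6)) = 17.4642
d((-2, -1), (13, 16)) = 22.6716
d((-2, -1), (-12, 15)) = 18.868
d((-2, -1), (-17, 15)) = 21.9317
d((-2, -1), (-9, 16)) = 18.3848
d((14, 6), (13, 16)) = 10.0499
d((14, 6), (-12, 15)) = 27.5136
d((14, 6), (-17, 15)) = 32.28
d((14, 6), (-9, 16)) = 25.0799
d((13, 16), (-12, 15)) = 25.02
d((13, 16), (-17, 15)) = 30.0167
d((13, 16), (-9, 16)) = 22.0
d((-12, 15), (-17, 15)) = 5.0
d((-12, 15), (-9, 16)) = 3.1623 <-- minimum
d((-17, 15), (-9, 16)) = 8.0623

Closest pair: (-12, 15) and (-9, 16) with distance 3.1623

The closest pair is (-12, 15) and (-9, 16) with Euclidean distance 3.1623. For 6 points, brute-force pairwise comparison is shown above. For large n, the divide-and-conquer algorithm (sort by x, recurse on halves, check the dividing strip) achieves O(n log n).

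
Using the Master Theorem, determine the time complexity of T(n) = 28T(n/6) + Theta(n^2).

Master Theorem for T(n) = 28T(n/6) + O(n^2):

a = 28, b = 6, c = 2
log_b(a) = log_6(28) = 1.8597

Case 3: c = 2 > log_6(28) = 1.8597
T(n) = O(n^2) = O(n^2)

For T(n) = 28T(n/6) + O(n^2): log_6(28) = 1.8597. This is Case 3 of the Master Theorem (c > log_b(a), work dominated by root), giving O(n^2).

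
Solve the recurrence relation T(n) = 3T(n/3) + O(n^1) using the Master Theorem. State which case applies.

Master Theorem for T(n) = 3T(n/3) + O(n^1):

a = 3, b = 3, c = 1
log_b(a) = log_3(3) = 1.0000

Case 2: c = 1 = log_3(3) = 1.0000
T(n) = O(n^1 log n) = O(n log n)

For T(n) = 3T(n/3) + O(n^1): log_3(3) = 1.0000. This is Case 2 of the Master Theorem (c = log_b(a), equal work at all levels), giving O(n log n).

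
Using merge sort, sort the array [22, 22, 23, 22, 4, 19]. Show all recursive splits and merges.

Merge sort trace:

Split: [22, 22, 23, 22, 4, 19] -> [22, 22, 23] and [22, 4, 19]
  Split: [22, 22, 23] -> [22] and [22, 23]
    Split: [22, 23] -> [22] and [23]
    Merge: [22] + [23] -> [22, 23]
  Merge: [22] + [22, 23] -> [22, 22, 23]
  Split: [22, 4, 19] -> [22] and [4, 19]
    Split: [4, 19] -> [4] and [19]
    Merge: [4] + [19] -> [4, 19]
  Merge: [22] + [4, 19] -> [4, 19, 22]
Merge: [22, 22, 23] + [4, 19, 22] -> [4, 19, 22, 22, 22, 23]

Final sorted array: [4, 19, 22, 22, 22, 23]

The merge sort proceeds by recursively splitting the array and merging sorted halves.
After all merges, the sorted array is [4, 19, 22, 22, 22, 23].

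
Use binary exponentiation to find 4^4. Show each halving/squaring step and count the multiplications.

Computing 4^4 by squaring (build up from 4^1; each line after the first costs one multiplication):

4^1 = 4
4^2 = (4^1)^2 = 4^2 = 16
4^4 = (4^2)^2 = 16^2 = 256

Result: 256
Multiplications needed: 2 (2 lines after 4^1)

4^4 = 256. Using exponentiation by squaring, this requires 2 multiplications. The key idea: if the exponent is even, square the half-power; if odd, multiply by the base once.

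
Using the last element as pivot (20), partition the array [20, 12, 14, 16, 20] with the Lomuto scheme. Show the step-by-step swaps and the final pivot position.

Lomuto partition with pivot = 20:

Initial array: [20, 12, 14, 16, 20]

arr[0]=20 <= 20: swap with position 0, array becomes [20, 12, 14, 16, 20]
arr[1]=12 <= 20: swap with position 1, array becomes [20, 12, 14, 16, 20]
arr[2]=14 <= 20: swap with position 2, array becomes [20, 12, 14, 16, 20]
arr[3]=16 <= 20: swap with position 3, array becomes [20, 12, 14, 16, 20]

Place pivot at position 4: [20, 12, 14, 16, 20]
Pivot position: 4

After partitioning with pivot 20, the array becomes [20, 12, 14, 16, 20]. The pivot is placed at index 4. All elements to the left of the pivot are <= 20, and all elements to the right are > 20.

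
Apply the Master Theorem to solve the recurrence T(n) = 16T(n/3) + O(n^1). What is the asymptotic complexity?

Master Theorem for T(n) = 16T(n/3) + O(n^1):

a = 16, b = 3, c = 1
log_b(a) = log_3(16) = 2.5237

Case 1: c = 1 < log_3(16) = 2.5237
T(n) = O(n^(log_3 16))

For T(n) = 16T(n/3) + O(n^1): log_3(16) = 2.5237. This is Case 1 of the Master Theorem (c < log_b(a), work dominated by leaves), giving O(n^(log_3 16)).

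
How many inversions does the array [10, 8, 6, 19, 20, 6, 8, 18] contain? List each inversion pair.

Finding inversions in [10, 8, 6, 19, 20, 6, 8, 18]:

(0, 1): arr[0]=10 > arr[1]=8
(0, 2): arr[0]=10 > arr[2]=6
(0, 5): arr[0]=10 > arr[5]=6
(0, 6): arr[0]=10 > arr[6]=8
(1, 2): arr[1]=8 > arr[2]=6
(1, 5): arr[1]=8 > arr[5]=6
(3, 5): arr[3]=19 > arr[5]=6
(3, 6): arr[3]=19 > arr[6]=8
(3, 7): arr[3]=19 > arr[7]=18
(4, 5): arr[4]=20 > arr[5]=6
(4, 6): arr[4]=20 > arr[6]=8
(4, 7): arr[4]=20 > arr[7]=18

Total inversions: 12

The array has 12 inversion(s): (0,1), (0,2), (0,5), (0,6), (1,2), (1,5), (3,5), (3,6), (3,7), (4,5), (4,6), (4,7). Each pair (i,j) satisfies i < j and arr[i] > arr[j].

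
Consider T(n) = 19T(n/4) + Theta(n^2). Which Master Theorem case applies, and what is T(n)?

Master Theorem for T(n) = 19T(n/4) + O(n^2):

a = 19, b = 4, c = 2
log_b(a) = log_4(19) = 2.1240

Case 1: c = 2 < log_4(19) = 2.1240
T(n) = O(n^(log_4 19))

For T(n) = 19T(n/4) + O(n^2): log_4(19) = 2.1240. This is Case 1 of the Master Theorem (c < log_b(a), work dominated by leaves), giving O(n^(log_4 19)).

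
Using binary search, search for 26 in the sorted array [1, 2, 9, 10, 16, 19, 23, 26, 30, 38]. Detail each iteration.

Binary search for 26 in [1, 2, 9, 10, 16, 19, 23, 26, 30, 38]:

lo=0, hi=9, mid=4, arr[mid]=16 -> 16 < 26, search right half
lo=5, hi=9, mid=7, arr[mid]=26 -> Found target at index 7!

Binary search finds 26 at index 7 after 2 comparisons. The search repeatedly halves the search space by comparing with the middle element.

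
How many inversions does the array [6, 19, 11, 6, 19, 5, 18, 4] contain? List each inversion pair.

Finding inversions in [6, 19, 11, 6, 19, 5, 18, 4]:

(0, 5): arr[0]=6 > arr[5]=5
(0, 7): arr[0]=6 > arr[7]=4
(1, 2): arr[1]=19 > arr[2]=11
(1, 3): arr[1]=19 > arr[3]=6
(1, 5): arr[1]=19 > arr[5]=5
(1, 6): arr[1]=19 > arr[6]=18
(1, 7): arr[1]=19 > arr[7]=4
(2, 3): arr[2]=11 > arr[3]=6
(2, 5): arr[2]=11 > arr[5]=5
(2, 7): arr[2]=11 > arr[7]=4
(3, 5): arr[3]=6 > arr[5]=5
(3, 7): arr[3]=6 > arr[7]=4
(4, 5): arr[4]=19 > arr[5]=5
(4, 6): arr[4]=19 > arr[6]=18
(4, 7): arr[4]=19 > arr[7]=4
(5, 7): arr[5]=5 > arr[7]=4
(6, 7): arr[6]=18 > arr[7]=4

Total inversions: 17

The array has 17 inversion(s): (0,5), (0,7), (1,2), (1,3), (1,5), (1,6), (1,7), (2,3), (2,5), (2,7), (3,5), (3,7), (4,5), (4,6), (4,7), (5,7), (6,7). Each pair (i,j) satisfies i < j and arr[i] > arr[j].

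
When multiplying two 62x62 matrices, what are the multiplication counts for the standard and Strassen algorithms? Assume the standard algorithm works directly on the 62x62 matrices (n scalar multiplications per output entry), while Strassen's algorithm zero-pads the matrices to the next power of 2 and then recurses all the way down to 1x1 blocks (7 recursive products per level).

Matrix multiplication for 62x62 matrices:

Strassen's algorithm requires power-of-2 dimensions. Pad 62x62 to 64x64 (next power of 2).

Standard algorithm: 62^3 = 238328 multiplications
Strassen's algorithm: 7^(log2(64)) = 7^6 = 117649 multiplications
Savings: 238328 - 117649 = 120679 multiplications

Standard: 238328 multiplications (62^3). Strassen: 117649 multiplications (7^6, after padding to 64x64). Strassen reduces 8 recursive multiplications to 7 at each level.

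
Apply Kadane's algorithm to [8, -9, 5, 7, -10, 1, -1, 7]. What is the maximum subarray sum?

Using Kadane's algorithm on [8, -9, 5, 7, -10, 1, -1, 7]:

Scanning through the array:
Position 1 (value -9): max_ending_here = -1, max_so_far = 8
Position 2 (value 5): max_ending_here = 5, max_so_far = 8
Position 3 (value 7): max_ending_here = 12, max_so_far = 12
Position 4 (value -10): max_ending_here = 2, max_so_far = 12
Position 5 (value 1): max_ending_here = 3, max_so_far = 12
Position 6 (value -1): max_ending_here = 2, max_so_far = 12
Position 7 (value 7): max_ending_here = 9, max_so_far = 12

Maximum subarray: [5, 7]
Maximum sum: 12

The maximum subarray is [5, 7] with sum 12. This subarray runs from index 2 to index 3.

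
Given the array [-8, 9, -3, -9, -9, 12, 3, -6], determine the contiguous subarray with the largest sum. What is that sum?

Using Kadane's algorithm on [-8, 9, -3, -9, -9, 12, 3, -6]:

Scanning through the array:
Position 1 (value 9): max_ending_here = 9, max_so_far = 9
Position 2 (value -3): max_ending_here = 6, max_so_far = 9
Position 3 (value -9): max_ending_here = -3, max_so_far = 9
Position 4 (value -9): max_ending_here = -9, max_so_far = 9
Position 5 (value 12): max_ending_here = 12, max_so_far = 12
Position 6 (value 3): max_ending_here = 15, max_so_far = 15
Position 7 (value -6): max_ending_here = 9, max_so_far = 15

Maximum subarray: [12, 3]
Maximum sum: 15

The maximum subarray is [12, 3] with sum 15. This subarray runs from index 5 to index 6.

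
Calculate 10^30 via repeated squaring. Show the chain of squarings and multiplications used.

Computing 10^30 by squaring (build up from 10^1; each line after the first costs one multiplication):

10^1 = 10
10^2 = (10^1)^2 = 10^2 = 100
10^3 = 10 * 10^2 = 10 * 100 = 1000
10^6 = (10^3)^2 = 1000^2 = 1000000
10^7 = 10 * 10^6 = 10 * 1000000 = 10000000
10^14 = (10^7)^2 = 10000000^2 = 100000000000000
10^15 = 10 * 10^14 = 10 * 100000000000000 = 1000000000000000
10^30 = (10^15)^2 = 1000000000000000^2 = 1000000000000000000000000000000

Result: 1000000000000000000000000000000
Multiplications needed: 7 (7 lines after 10^1)

10^30 = 1000000000000000000000000000000. Using exponentiation by squaring, this requires 7 multiplications. The key idea: if the exponent is even, square the half-power; if odd, multiply by the base once.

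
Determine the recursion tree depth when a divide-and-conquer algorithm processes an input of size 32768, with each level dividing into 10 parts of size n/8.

For divide and conquer with division factor 8:

Problem sizes at each level:
Level 0: 32768
Level 1: 4096
Level 2: 512
Level 3: 64
Level 4: 8
Level 5: 1

The root is level 0 and the size-1 base case is level 5 (the tree spans levels 0 through 5, i.e. 6 levels counting the root), so the depth is the number of divisions: log_8(32768) = 5

The recursion tree depth is log_8(32768) = 5. At each level, the problem size is divided by 8, so it takes 5 divisions to reduce to a base case of size 1. The algorithm makes 10 recursive calls at each level.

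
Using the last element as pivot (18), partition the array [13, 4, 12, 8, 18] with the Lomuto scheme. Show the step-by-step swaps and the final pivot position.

Lomuto partition with pivot = 18:

Initial array: [13, 4, 12, 8, 18]

arr[0]=13 <= 18: swap with position 0, array becomes [13, 4, 12, 8, 18]
arr[1]=4 <= 18: swap with position 1, array becomes [13, 4, 12, 8, 18]
arr[2]=12 <= 18: swap with position 2, array becomes [13, 4, 12, 8, 18]
arr[3]=8 <= 18: swap with position 3, array becomes [13, 4, 12, 8, 18]

Place pivot at position 4: [13, 4, 12, 8, 18]
Pivot position: 4

After partitioning with pivot 18, the array becomes [13, 4, 12, 8, 18]. The pivot is placed at index 4. All elements to the left of the pivot are <= 18, and all elements to the right are > 18.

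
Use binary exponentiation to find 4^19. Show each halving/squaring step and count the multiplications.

Computing 4^19 by squaring (build up from 4^1; each line after the first costs one multiplication):

4^1 = 4
4^2 = (4^1)^2 = 4^2 = 16
4^4 = (4^2)^2 = 16^2 = 256
4^8 = (4^4)^2 = 256^2 = 65536
4^9 = 4 * 4^8 = 4 * 65536 = 262144
4^18 = (4^9)^2 = 262144^2 = 68719476736
4^19 = 4 * 4^18 = 4 * 68719476736 = 274877906944

Result: 274877906944
Multiplications needed: 6 (6 lines after 4^1)

4^19 = 274877906944. Using exponentiation by squaring, this requires 6 multiplications. The key idea: if the exponent is even, square the half-power; if odd, multiply by the base once.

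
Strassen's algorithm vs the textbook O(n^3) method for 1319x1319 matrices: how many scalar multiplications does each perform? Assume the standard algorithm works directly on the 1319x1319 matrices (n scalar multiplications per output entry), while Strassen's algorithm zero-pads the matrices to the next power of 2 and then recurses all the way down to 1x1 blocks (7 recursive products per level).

Matrix multiplication for 1319x1319 matrices:

Strassen's algorithm requires power-of-2 dimensions. Pad 1319x1319 to 2048x2048 (next power of 2).

Standard algorithm: 1319^3 = 2294744759 multiplications
Strassen's algorithm: 7^(log2(2048)) = 7^11 = 1977326743 multiplications
Savings: 2294744759 - 1977326743 = 317418016 multiplications

Standard: 2294744759 multiplications (1319^3). Strassen: 1977326743 multiplications (7^11, after padding to 2048x2048). Strassen reduces 8 recursive multiplications to 7 at each level.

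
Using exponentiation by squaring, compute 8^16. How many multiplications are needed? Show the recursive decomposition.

Computing 8^16 by squaring (build up from 8^1; each line after the first costs one multiplication):

8^1 = 8
8^2 = (8^1)^2 = 8^2 = 64
8^4 = (8^2)^2 = 64^2 = 4096
8^8 = (8^4)^2 = 4096^2 = 16777216
8^16 = (8^8)^2 = 16777216^2 = 281474976710656

Result: 281474976710656
Multiplications needed: 4 (4 lines after 8^1)

8^16 = 281474976710656. Using exponentiation by squaring, this requires 4 multiplications. The key idea: if the exponent is even, square the half-power; if odd, multiply by the base once.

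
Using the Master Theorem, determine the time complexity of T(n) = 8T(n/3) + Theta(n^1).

Master Theorem for T(n) = 8T(n/3) + O(n^1):

a = 8, b = 3, c = 1
log_b(a) = log_3(8) = 1.8928

Case 1: c = 1 < log_3(8) = 1.8928
T(n) = O(n^(log_3 8))

For T(n) = 8T(n/3) + O(n^1): log_3(8) = 1.8928. This is Case 1 of the Master Theorem (c < log_b(a), work dominated by leaves), giving O(n^(log_3 8)).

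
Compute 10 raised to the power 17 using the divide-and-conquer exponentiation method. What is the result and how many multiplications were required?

Computing 10^17 by squaring (build up from 10^1; each line after the first costs one multiplication):

10^1 = 10
10^2 = (10^1)^2 = 10^2 = 100
10^4 = (10^2)^2 = 100^2 = 10000
10^8 = (10^4)^2 = 10000^2 = 100000000
10^16 = (10^8)^2 = 100000000^2 = 10000000000000000
10^17 = 10 * 10^16 = 10 * 10000000000000000 = 100000000000000000

Result: 100000000000000000
Multiplications needed: 5 (5 lines after 10^1)

10^17 = 100000000000000000. Using exponentiation by squaring, this requires 5 multiplications. The key idea: if the exponent is even, square the half-power; if odd, multiply by the base once.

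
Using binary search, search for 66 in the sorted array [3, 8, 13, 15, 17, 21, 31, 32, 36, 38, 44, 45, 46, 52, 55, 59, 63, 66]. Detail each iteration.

Binary search for 66 in [3, 8, 13, 15, 17, 21, 31, 32, 36, 38, 44, 45, 46, 52, 55, 59, 63, 66]:

lo=0, hi=17, mid=8, arr[mid]=36 -> 36 < 66, search right half
lo=9, hi=17, mid=13, arr[mid]=52 -> 52 < 66, search right half
lo=14, hi=17, mid=15, arr[mid]=59 -> 59 < 66, search right half
lo=16, hi=17, mid=16, arr[mid]=63 -> 63 < 66, search right half
lo=17, hi=17, mid=17, arr[mid]=66 -> Found target at index 17!

Binary search finds 66 at index 17 after 5 comparisons. The search repeatedly halves the search space by comparing with the middle element.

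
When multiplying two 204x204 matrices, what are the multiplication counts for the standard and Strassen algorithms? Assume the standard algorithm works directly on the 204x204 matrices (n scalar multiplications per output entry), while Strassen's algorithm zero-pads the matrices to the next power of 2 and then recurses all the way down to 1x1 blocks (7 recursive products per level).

Matrix multiplication for 204x204 matrices:

Strassen's algorithm requires power-of-2 dimensions. Pad 204x204 to 256x256 (next power of 2).

Standard algorithm: 204^3 = 8489664 multiplications
Strassen's algorithm: 7^(log2(256)) = 7^8 = 5764801 multiplications
Savings: 8489664 - 5764801 = 2724863 multiplications

Standard: 8489664 multiplications (204^3). Strassen: 5764801 multiplications (7^8, after padding to 256x256). Strassen reduces 8 recursive multiplications to 7 at each level.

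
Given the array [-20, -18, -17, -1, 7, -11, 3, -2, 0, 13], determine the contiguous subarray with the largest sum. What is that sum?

Using Kadane's algorithm on [-20, -18, -17, -1, 7, -11, 3, -2, 0, 13]:

Scanning through the array:
Position 1 (value -18): max_ending_here = -18, max_so_far = -18
Position 2 (value -17): max_ending_here = -17, max_so_far = -17
Position 3 (value -1): max_ending_here = -1, max_so_far = -1
Position 4 (value 7): max_ending_here = 7, max_so_far = 7
Position 5 (value -11): max_ending_here = -4, max_so_far = 7
Position 6 (value 3): max_ending_here = 3, max_so_far = 7
Position 7 (value -2): max_ending_here = 1, max_so_far = 7
Position 8 (value 0): max_ending_here = 1, max_so_far = 7
Position 9 (value 13): max_ending_here = 14, max_so_far = 14

Maximum subarray: [3, -2, 0, 13]
Maximum sum: 14

The maximum subarray is [3, -2, 0, 13] with sum 14. This subarray runs from index 6 to index 9.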